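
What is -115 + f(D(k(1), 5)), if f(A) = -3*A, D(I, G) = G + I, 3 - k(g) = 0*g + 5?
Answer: -124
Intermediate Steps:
k(g) = -2 (k(g) = 3 - (0*g + 5) = 3 - (0 + 5) = 3 - 1*5 = 3 - 5 = -2)
-115 + f(D(k(1), 5)) = -115 - 3*(5 - 2) = -115 - 3*3 = -115 - 9 = -124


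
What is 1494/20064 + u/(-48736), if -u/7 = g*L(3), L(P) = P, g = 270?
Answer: 485871/2546456 ≈ 0.19080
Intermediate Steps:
u = -5670 (u = -1890*3 = -7*810 = -5670)
1494/20064 + u/(-48736) = 1494/20064 - 5670/(-48736) = 1494*(1/20064) - 5670*(-1/48736) = 249/3344 + 2835/24368 = 485871/2546456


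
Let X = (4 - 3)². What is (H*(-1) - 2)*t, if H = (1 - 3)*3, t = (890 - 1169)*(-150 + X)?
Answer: 166284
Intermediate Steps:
X = 1 (X = 1² = 1)
t = 41571 (t = (890 - 1169)*(-150 + 1) = -279*(-149) = 41571)
H = -6 (H = -2*3 = -6)
(H*(-1) - 2)*t = (-6*(-1) - 2)*41571 = (6 - 2)*41571 = 4*41571 = 166284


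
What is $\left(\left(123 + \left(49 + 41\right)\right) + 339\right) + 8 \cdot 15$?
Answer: $672$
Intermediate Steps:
$\left(\left(123 + \left(49 + 41\right)\right) + 339\right) + 8 \cdot 15 = \left(\left(123 + 90\right) + 339\right) + 120 = \left(213 + 339\right) + 120 = 552 + 120 = 672$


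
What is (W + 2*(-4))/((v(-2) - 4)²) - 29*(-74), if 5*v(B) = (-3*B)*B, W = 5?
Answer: 2197429/1024 ≈ 2145.9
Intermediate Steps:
v(B) = -3*B²/5 (v(B) = ((-3*B)*B)/5 = (-3*B²)/5 = -3*B²/5)
(W + 2*(-4))/((v(-2) - 4)²) - 29*(-74) = (5 + 2*(-4))/((-⅗*(-2)² - 4)²) - 29*(-74) = (5 - 8)/((-⅗*4 - 4)²) + 2146 = -3/(-12/5 - 4)² + 2146 = -3/((-32/5)²) + 2146 = -3/1024/25 + 2146 = -3*25/1024 + 2146 = -75/1024 + 2146 = 2197429/1024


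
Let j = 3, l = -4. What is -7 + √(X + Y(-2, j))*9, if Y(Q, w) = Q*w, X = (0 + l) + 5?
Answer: -7 + 9*I*√5 ≈ -7.0 + 20.125*I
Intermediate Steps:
X = 1 (X = (0 - 4) + 5 = -4 + 5 = 1)
-7 + √(X + Y(-2, j))*9 = -7 + √(1 - 2*3)*9 = -7 + √(1 - 6)*9 = -7 + √(-5)*9 = -7 + (I*√5)*9 = -7 + 9*I*√5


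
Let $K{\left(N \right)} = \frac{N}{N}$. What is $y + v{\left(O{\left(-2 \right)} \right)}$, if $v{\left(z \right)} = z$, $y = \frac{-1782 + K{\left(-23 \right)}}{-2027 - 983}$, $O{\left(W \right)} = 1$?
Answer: $\frac{4791}{3010} \approx 1.5917$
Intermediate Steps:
$K{\left(N \right)} = 1$
$y = \frac{1781}{3010}$ ($y = \frac{-1782 + 1}{-2027 - 983} = - \frac{1781}{-3010} = \left(-1781\right) \left(- \frac{1}{3010}\right) = \frac{1781}{3010} \approx 0.59169$)
$y + v{\left(O{\left(-2 \right)} \right)} = \frac{1781}{3010} + 1 = \frac{4791}{3010}$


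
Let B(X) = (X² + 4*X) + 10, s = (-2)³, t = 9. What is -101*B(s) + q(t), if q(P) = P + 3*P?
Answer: -4206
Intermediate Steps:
s = -8
B(X) = 10 + X² + 4*X
q(P) = 4*P
-101*B(s) + q(t) = -101*(10 + (-8)² + 4*(-8)) + 4*9 = -101*(10 + 64 - 32) + 36 = -101*42 + 36 = -4242 + 36 = -4206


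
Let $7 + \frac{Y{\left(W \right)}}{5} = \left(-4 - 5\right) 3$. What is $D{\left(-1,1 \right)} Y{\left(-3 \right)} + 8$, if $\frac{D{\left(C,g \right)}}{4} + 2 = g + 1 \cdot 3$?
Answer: $-1352$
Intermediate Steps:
$Y{\left(W \right)} = -170$ ($Y{\left(W \right)} = -35 + 5 \left(-4 - 5\right) 3 = -35 + 5 \left(\left(-9\right) 3\right) = -35 + 5 \left(-27\right) = -35 - 135 = -170$)
$D{\left(C,g \right)} = 4 + 4 g$ ($D{\left(C,g \right)} = -8 + 4 \left(g + 1 \cdot 3\right) = -8 + 4 \left(g + 3\right) = -8 + 4 \left(3 + g\right) = -8 + \left(12 + 4 g\right) = 4 + 4 g$)
$D{\left(-1,1 \right)} Y{\left(-3 \right)} + 8 = \left(4 + 4 \cdot 1\right) \left(-170\right) + 8 = \left(4 + 4\right) \left(-170\right) + 8 = 8 \left(-170\right) + 8 = -1360 + 8 = -1352$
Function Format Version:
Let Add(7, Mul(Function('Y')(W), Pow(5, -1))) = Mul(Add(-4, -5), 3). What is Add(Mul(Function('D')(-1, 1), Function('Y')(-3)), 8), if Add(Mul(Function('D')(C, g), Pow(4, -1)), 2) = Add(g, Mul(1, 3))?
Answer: -1352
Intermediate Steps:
Function('Y')(W) = -170 (Function('Y')(W) = Add(-35, Mul(5, Mul(Add(-4, -5), 3))) = Add(-35, Mul(5, Mul(-9, 3))) = Add(-35, Mul(5, -27)) = Add(-35, -135) = -170)
Function('D')(C, g) = Add(4, Mul(4, g)) (Function('D')(C, g) = Add(-8, Mul(4, Add(g, Mul(1, 3)))) = Add(-8, Mul(4, Add(g, 3))) = Add(-8, Mul(4, Add(3, g))) = Add(-8, Add(12, Mul(4, g))) = Add(4, Mul(4, g)))
Add(Mul(Function('D')(-1, 1), Function('Y')(-3)), 8) = Add(Mul(Add(4, Mul(4, 1)), -170), 8) = Add(Mul(Add(4, 4), -170), 8) = Add(Mul(8, -170), 8) = Add(-1360, 8) = -1352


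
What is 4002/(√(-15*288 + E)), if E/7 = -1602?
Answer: -667*I*√1726/863 ≈ -32.11*I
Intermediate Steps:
E = -11214 (E = 7*(-1602) = -11214)
4002/(√(-15*288 + E)) = 4002/(√(-15*288 - 11214)) = 4002/(√(-4320 - 11214)) = 4002/(√(-15534)) = 4002/((3*I*√1726)) = 4002*(-I*√1726/5178) = -667*I*√1726/863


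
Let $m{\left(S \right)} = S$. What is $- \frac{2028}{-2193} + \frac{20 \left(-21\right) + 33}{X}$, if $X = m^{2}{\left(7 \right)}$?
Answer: $- \frac{249773}{35819} \approx -6.9732$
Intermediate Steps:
$X = 49$ ($X = 7^{2} = 49$)
$- \frac{2028}{-2193} + \frac{20 \left(-21\right) + 33}{X} = - \frac{2028}{-2193} + \frac{20 \left(-21\right) + 33}{49} = \left(-2028\right) \left(- \frac{1}{2193}\right) + \left(-420 + 33\right) \frac{1}{49} = \frac{676}{731} - \frac{387}{49} = - \frac{249773}{35819}$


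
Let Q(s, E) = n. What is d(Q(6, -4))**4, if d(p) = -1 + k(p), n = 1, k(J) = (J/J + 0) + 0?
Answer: 0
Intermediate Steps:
k(J) = 1 (k(J) = (1 + 0) + 0 = 1 + 0 = 1)
Q(s, E) = 1
d(p) = 0 (d(p) = -1 + 1 = 0)
d(Q(6, -4))**4 = 0**4 = 0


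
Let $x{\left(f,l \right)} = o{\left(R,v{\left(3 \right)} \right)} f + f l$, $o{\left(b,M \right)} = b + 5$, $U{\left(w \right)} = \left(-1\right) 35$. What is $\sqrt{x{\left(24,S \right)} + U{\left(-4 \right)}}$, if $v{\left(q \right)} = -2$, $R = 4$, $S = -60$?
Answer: $i \sqrt{1259} \approx 35.482 i$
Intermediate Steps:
$U{\left(w \right)} = -35$
$o{\left(b,M \right)} = 5 + b$
$x{\left(f,l \right)} = 9 f + f l$ ($x{\left(f,l \right)} = \left(5 + 4\right) f + f l = 9 f + f l$)
$\sqrt{x{\left(24,S \right)} + U{\left(-4 \right)}} = \sqrt{24 \left(9 - 60\right) - 35} = \sqrt{24 \left(-51\right) - 35} = \sqrt{-1224 - 35} = \sqrt{-1259} = i \sqrt{1259}$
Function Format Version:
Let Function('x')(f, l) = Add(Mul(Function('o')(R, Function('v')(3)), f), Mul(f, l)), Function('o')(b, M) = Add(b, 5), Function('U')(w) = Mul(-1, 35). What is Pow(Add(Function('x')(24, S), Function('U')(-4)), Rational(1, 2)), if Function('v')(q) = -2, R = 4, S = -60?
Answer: Mul(I, Pow(1259, Rational(1, 2))) ≈ Mul(35.482, I)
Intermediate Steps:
Function('U')(w) = -35
Function('o')(b, M) = Add(5, b)
Function('x')(f, l) = Add(Mul(9, f), Mul(f, l)) (Function('x')(f, l) = Add(Mul(Add(5, 4), f), Mul(f, l)) = Add(Mul(9, f), Mul(f, l)))
Pow(Add(Function('x')(24, S), Function('U')(-4)), Rational(1, 2)) = Pow(Add(Mul(24, Add(9, -60)), -35), Rational(1, 2)) = Pow(Add(Mul(24, -51), -35), Rational(1, 2)) = Pow(Add(-1224, -35), Rational(1, 2)) = Pow(-1259, Rational(1, 2)) = Mul(I, Pow(1259, Rational(1, 2)))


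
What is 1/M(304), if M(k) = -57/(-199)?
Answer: 199/57 ≈ 3.4912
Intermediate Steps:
M(k) = 57/199 (M(k) = -57*(-1/199) = 57/199)
1/M(304) = 1/(57/199) = 199/57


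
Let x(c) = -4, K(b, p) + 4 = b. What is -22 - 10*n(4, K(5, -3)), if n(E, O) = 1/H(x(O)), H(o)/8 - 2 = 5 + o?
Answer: -269/12 ≈ -22.417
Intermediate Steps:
K(b, p) = -4 + b
H(o) = 56 + 8*o (H(o) = 16 + 8*(5 + o) = 16 + (40 + 8*o) = 56 + 8*o)
n(E, O) = 1/24 (n(E, O) = 1/(56 + 8*(-4)) = 1/(56 - 32) = 1/24)
-22 - 10*n(4, K(5, -3)) = -22 - 10*1/24 = -22 - 5/12 = -269/12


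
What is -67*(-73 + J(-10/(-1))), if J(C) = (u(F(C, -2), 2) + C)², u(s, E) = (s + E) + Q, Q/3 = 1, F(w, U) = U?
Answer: -6432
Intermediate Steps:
Q = 3 (Q = 3*1 = 3)
u(s, E) = 3 + E + s (u(s, E) = (s + E) + 3 = (E + s) + 3 = 3 + E + s)
J(C) = (3 + C)² (J(C) = ((3 + 2 - 2) + C)² = (3 + C)²)
-67*(-73 + J(-10/(-1))) = -67*(-73 + (3 - 10/(-1))²) = -67*(-73 + (3 - 10*(-1))²) = -67*(-73 + (3 + 10)²) = -67*(-73 + 13²) = -67*(-73 + 169) = -67*96 = -6432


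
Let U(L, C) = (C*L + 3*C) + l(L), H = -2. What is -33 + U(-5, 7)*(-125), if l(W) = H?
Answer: 1967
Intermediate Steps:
l(W) = -2
U(L, C) = -2 + 3*C + C*L (U(L, C) = (C*L + 3*C) - 2 = (3*C + C*L) - 2 = -2 + 3*C + C*L)
-33 + U(-5, 7)*(-125) = -33 + (-2 + 3*7 + 7*(-5))*(-125) = -33 + (-2 + 21 - 35)*(-125) = -33 - 16*(-125) = -33 + 2000 = 1967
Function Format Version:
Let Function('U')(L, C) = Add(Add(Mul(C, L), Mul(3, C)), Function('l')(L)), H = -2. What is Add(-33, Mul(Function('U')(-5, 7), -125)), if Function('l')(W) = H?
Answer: 1967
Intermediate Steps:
Function('l')(W) = -2
Function('U')(L, C) = Add(-2, Mul(3, C), Mul(C, L)) (Function('U')(L, C) = Add(Add(Mul(C, L), Mul(3, C)), -2) = Add(Add(Mul(3, C), Mul(C, L)), -2) = Add(-2, Mul(3, C), Mul(C, L)))
Add(-33, Mul(Function('U')(-5, 7), -125)) = Add(-33, Mul(Add(-2, Mul(3, 7), Mul(7, -5)), -125)) = Add(-33, Mul(Add(-2, 21, -35), -125)) = Add(-33, Mul(-16, -125)) = Add(-33, 2000) = 1967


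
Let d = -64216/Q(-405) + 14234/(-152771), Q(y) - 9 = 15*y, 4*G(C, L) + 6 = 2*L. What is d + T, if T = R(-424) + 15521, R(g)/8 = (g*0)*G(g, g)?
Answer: 7196586309349/463354443 ≈ 15532.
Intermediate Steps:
G(C, L) = -3/2 + L/2 (G(C, L) = -3/2 + (2*L)/4 = -3/2 + L/2)
R(g) = 0 (R(g) = 8*((g*0)*(-3/2 + g/2)) = 8*(0*(-3/2 + g/2)) = 8*0 = 0)
Q(y) = 9 + 15*y
T = 15521 (T = 0 + 15521 = 15521)
d = 4861999546/463354443 (d = -64216/(9 + 15*(-405)) + 14234/(-152771) = -64216/(9 - 6075) + 14234*(-1/152771) = -64216/(-6066) - 14234/152771 = -64216*(-1/6066) - 14234/152771 = 32108/3033 - 14234/152771 = 4861999546/463354443 ≈ 10.493)
d + T = 4861999546/463354443 + 15521 = 7196586309349/463354443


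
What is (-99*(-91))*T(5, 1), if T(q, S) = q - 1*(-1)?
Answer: 54054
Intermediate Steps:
T(q, S) = 1 + q (T(q, S) = q + 1 = 1 + q)
(-99*(-91))*T(5, 1) = (-99*(-91))*(1 + 5) = 9009*6 = 54054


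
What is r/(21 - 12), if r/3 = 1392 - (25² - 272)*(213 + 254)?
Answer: -163459/3 ≈ -54486.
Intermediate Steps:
r = -490377 (r = 3*(1392 - (25² - 272)*(213 + 254)) = 3*(1392 - (625 - 272)*467) = 3*(1392 - 353*467) = 3*(1392 - 1*164851) = 3*(1392 - 164851) = 3*(-163459) = -490377)
r/(21 - 12) = -490377/(21 - 12) = -490377/9 = (⅑)*(-490377) = -163459/3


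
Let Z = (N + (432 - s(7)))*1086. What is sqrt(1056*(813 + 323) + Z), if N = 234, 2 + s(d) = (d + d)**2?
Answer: 4*sqrt(107013) ≈ 1308.5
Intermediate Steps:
s(d) = -2 + 4*d**2 (s(d) = -2 + (d + d)**2 = -2 + (2*d)**2 = -2 + 4*d**2)
Z = 512592 (Z = (234 + (432 - (-2 + 4*7**2)))*1086 = (234 + (432 - (-2 + 4*49)))*1086 = (234 + (432 - (-2 + 196)))*1086 = (234 + (432 - 1*194))*1086 = (234 + (432 - 194))*1086 = (234 + 238)*1086 = 472*1086 = 512592)
sqrt(1056*(813 + 323) + Z) = sqrt(1056*(813 + 323) + 512592) = sqrt(1056*1136 + 512592) = sqrt(1199616 + 512592) = sqrt(1712208) = 4*sqrt(107013)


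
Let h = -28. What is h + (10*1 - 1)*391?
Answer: 3491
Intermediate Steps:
h + (10*1 - 1)*391 = -28 + (10*1 - 1)*391 = -28 + (10 - 1)*391 = -28 + 9*391 = -28 + 3519 = 3491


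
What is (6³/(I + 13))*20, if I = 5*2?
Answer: 4320/23 ≈ 187.83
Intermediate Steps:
I = 10
(6³/(I + 13))*20 = (6³/(10 + 13))*20 = (216/23)*20 = 4320/23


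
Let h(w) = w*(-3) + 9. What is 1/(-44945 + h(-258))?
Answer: -1/44162 ≈ -2.2644e-5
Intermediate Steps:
h(w) = 9 - 3*w (h(w) = -3*w + 9 = 9 - 3*w)
1/(-44945 + h(-258)) = 1/(-44945 + (9 - 3*(-258))) = 1/(-44945 + (9 + 774)) = 1/(-44945 + 783) = 1/(-44162) = -1/44162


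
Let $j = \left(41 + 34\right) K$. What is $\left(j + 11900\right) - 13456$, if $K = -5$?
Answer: $-1931$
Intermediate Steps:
$j = -375$ ($j = \left(41 + 34\right) \left(-5\right) = 75 \left(-5\right) = -375$)
$\left(j + 11900\right) - 13456 = \left(-375 + 11900\right) - 13456 = 11525 - 13456 = -1931$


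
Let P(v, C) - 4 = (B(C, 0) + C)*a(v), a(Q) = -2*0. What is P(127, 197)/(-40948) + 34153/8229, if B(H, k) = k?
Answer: 349616032/84240273 ≈ 4.1502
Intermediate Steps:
a(Q) = 0
P(v, C) = 4 (P(v, C) = 4 + (0 + C)*0 = 4 + C*0 = 4 + 0 = 4)
P(127, 197)/(-40948) + 34153/8229 = 4/(-40948) + 34153/8229 = 4*(-1/40948) + 34153*(1/8229) = -1/10237 + 34153/8229 = 349616032/84240273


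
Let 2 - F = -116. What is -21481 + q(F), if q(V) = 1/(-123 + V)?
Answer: -107406/5 ≈ -21481.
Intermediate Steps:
F = 118 (F = 2 - 1*(-116) = 2 + 116 = 118)
-21481 + q(F) = -21481 + 1/(-123 + 118) = -21481 + 1/(-5) = -21481 - ⅕ = -107406/5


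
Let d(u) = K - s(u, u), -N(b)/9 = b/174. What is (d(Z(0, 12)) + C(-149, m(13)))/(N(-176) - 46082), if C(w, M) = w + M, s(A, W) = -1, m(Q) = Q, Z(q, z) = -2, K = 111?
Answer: 348/668057 ≈ 0.00052091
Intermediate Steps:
N(b) = -3*b/58 (N(b) = -9*b/174 = -3*b/58)
C(w, M) = M + w
d(u) = 112 (d(u) = 111 - 1*(-1) = 111 + 1 = 112)
(d(Z(0, 12)) + C(-149, m(13)))/(N(-176) - 46082) = (112 + (13 - 149))/(-3/58*(-176) - 46082) = (112 - 136)/(264/29 - 46082) = -24/(-1336114/29) = -24*(-29/1336114) = 348/668057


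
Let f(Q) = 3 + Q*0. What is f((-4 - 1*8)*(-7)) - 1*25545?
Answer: -25542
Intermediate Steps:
f(Q) = 3 (f(Q) = 3 + 0 = 3)
f((-4 - 1*8)*(-7)) - 1*25545 = 3 - 1*25545 = 3 - 25545 = -25542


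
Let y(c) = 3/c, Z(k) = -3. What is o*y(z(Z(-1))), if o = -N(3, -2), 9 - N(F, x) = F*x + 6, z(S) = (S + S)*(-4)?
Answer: -9/8 ≈ -1.1250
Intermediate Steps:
z(S) = -8*S (z(S) = (2*S)*(-4) = -8*S)
N(F, x) = 3 - F*x (N(F, x) = 9 - (F*x + 6) = 9 - (6 + F*x) = 9 + (-6 - F*x) = 3 - F*x)
o = -9 (o = -(3 - 1*3*(-2)) = -(3 + 6) = -1*9 = -9)
o*y(z(Z(-1))) = -27/((-8*(-3))) = -27/24 = -9*1/8 = -9/8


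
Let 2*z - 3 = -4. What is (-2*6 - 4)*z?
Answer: 8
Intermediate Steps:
z = -½ (z = 3/2 + (½)*(-4) = 3/2 - 2 = -½ ≈ -0.50000)
(-2*6 - 4)*z = (-2*6 - 4)*(-½) = (-12 - 4)*(-½) = -16*(-½) = 8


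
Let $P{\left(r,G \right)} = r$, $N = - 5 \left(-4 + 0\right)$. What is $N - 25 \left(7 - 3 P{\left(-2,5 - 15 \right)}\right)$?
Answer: $-305$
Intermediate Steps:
$N = 20$ ($N = \left(-5\right) \left(-4\right) = 20$)
$N - 25 \left(7 - 3 P{\left(-2,5 - 15 \right)}\right) = 20 - 25 \left(7 - -6\right) = 20 - 25 \left(7 + 6\right) = 20 - 325 = -305$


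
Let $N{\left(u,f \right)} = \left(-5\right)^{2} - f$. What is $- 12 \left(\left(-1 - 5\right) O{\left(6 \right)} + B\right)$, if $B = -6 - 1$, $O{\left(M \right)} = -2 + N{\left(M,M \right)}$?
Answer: $1308$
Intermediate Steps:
$N{\left(u,f \right)} = 25 - f$
$O{\left(M \right)} = 23 - M$ ($O{\left(M \right)} = -2 - \left(-25 + M\right) = 23 - M$)
$B = -7$ ($B = -6 - 1 = -7$)
$- 12 \left(\left(-1 - 5\right) O{\left(6 \right)} + B\right) = - 12 \left(\left(-1 - 5\right) \left(23 - 6\right) - 7\right) = - 12 \left(- 6 \left(23 - 6\right) - 7\right) = - 12 \left(\left(-6\right) 17 - 7\right) = - 12 \left(-102 - 7\right) = \left(-12\right) \left(-109\right) = 1308$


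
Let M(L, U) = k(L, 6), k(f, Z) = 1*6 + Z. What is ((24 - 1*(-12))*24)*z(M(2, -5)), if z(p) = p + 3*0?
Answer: 10368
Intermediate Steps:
k(f, Z) = 6 + Z
M(L, U) = 12 (M(L, U) = 6 + 6 = 12)
z(p) = p (z(p) = p + 0 = p)
((24 - 1*(-12))*24)*z(M(2, -5)) = ((24 - 1*(-12))*24)*12 = ((24 + 12)*24)*12 = (36*24)*12 = 864*12 = 10368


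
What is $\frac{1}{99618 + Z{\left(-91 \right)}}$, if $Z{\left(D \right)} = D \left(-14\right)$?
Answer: $\frac{1}{100892} \approx 9.9116 \cdot 10^{-6}$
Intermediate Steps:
$Z{\left(D \right)} = - 14 D$
$\frac{1}{99618 + Z{\left(-91 \right)}} = \frac{1}{99618 - -1274} = \frac{1}{99618 + 1274} = \frac{1}{100892}$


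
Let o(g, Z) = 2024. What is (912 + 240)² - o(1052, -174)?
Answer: 1325080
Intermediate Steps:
(912 + 240)² - o(1052, -174) = (912 + 240)² - 1*2024 = 1152² - 2024 = 1327104 - 2024 = 1325080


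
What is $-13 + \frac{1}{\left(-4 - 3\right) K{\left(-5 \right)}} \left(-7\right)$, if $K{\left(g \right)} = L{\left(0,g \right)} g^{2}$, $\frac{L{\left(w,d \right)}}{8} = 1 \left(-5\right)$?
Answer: $- \frac{13001}{1000} \approx -13.001$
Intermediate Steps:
$L{\left(w,d \right)} = -40$ ($L{\left(w,d \right)} = 8 \cdot 1 \left(-5\right) = 8 \left(-5\right) = -40$)
$K{\left(g \right)} = - 40 g^{2}$
$-13 + \frac{1}{\left(-4 - 3\right) K{\left(-5 \right)}} \left(-7\right) = -13 + \frac{1}{\left(-4 - 3\right) \left(- 40 \left(-5\right)^{2}\right)} \left(-7\right) = -13 + \frac{1}{\left(-7\right) \left(\left(-40\right) 25\right)} \left(-7\right) = -13 + \frac{1}{\left(-7\right) \left(-1000\right)} \left(-7\right) = -13 + \frac{1}{7000} \left(-7\right) = -13 - \frac{1}{1000} = - \frac{13001}{1000}$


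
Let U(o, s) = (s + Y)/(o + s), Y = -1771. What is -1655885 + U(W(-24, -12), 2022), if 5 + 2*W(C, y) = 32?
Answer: -6741107333/4071 ≈ -1.6559e+6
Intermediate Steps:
W(C, y) = 27/2 (W(C, y) = -5/2 + (½)*32 = -5/2 + 16 = 27/2)
U(o, s) = (-1771 + s)/(o + s) (U(o, s) = (s - 1771)/(o + s) = (-1771 + s)/(o + s))
-1655885 + U(W(-24, -12), 2022) = -1655885 + (-1771 + 2022)/(27/2 + 2022) = -1655885 + 251/(4071/2) = -1655885 + (2/4071)*251 = -1655885 + 502/4071 = -6741107333/4071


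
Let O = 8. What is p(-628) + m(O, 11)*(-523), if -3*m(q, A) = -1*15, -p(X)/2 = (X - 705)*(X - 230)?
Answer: -2290043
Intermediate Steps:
p(X) = -2*(-705 + X)*(-230 + X) (p(X) = -2*(X - 705)*(X - 230) = -2*(-705 + X)*(-230 + X))
m(q, A) = 5 (m(q, A) = -(-1)*15/3 = -⅓*(-15) = 5)
p(-628) + m(O, 11)*(-523) = (-324300 - 2*(-628)² + 1870*(-628)) + 5*(-523) = (-324300 - 2*394384 - 1174360) - 2615 = (-324300 - 788768 - 1174360) - 2615 = -2287428 - 2615 = -2290043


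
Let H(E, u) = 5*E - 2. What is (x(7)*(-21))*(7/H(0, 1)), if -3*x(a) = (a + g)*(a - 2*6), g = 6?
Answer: 3185/2 ≈ 1592.5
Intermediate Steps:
H(E, u) = -2 + 5*E
x(a) = -(-12 + a)*(6 + a)/3 (x(a) = -(a + 6)*(a - 2*6)/3 = -(6 + a)*(a - 12)/3 = -(6 + a)*(-12 + a)/3 = -(-12 + a)*(6 + a)/3)
(x(7)*(-21))*(7/H(0, 1)) = ((24 + 2*7 - ⅓*7²)*(-21))*(7/(-2 + 5*0)) = ((24 + 14 - ⅓*49)*(-21))*(7/(-2 + 0)) = ((24 + 14 - 49/3)*(-21))*(7/(-2)) = ((65/3)*(-21))*(7*(-½)) = -455*(-7/2) = 3185/2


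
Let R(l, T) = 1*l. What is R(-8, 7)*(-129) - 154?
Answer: 878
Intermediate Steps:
R(l, T) = l
R(-8, 7)*(-129) - 154 = -8*(-129) - 154 = 1032 - 154 = 878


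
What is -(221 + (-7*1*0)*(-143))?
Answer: -221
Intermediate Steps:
-(221 + (-7*1*0)*(-143)) = -(221 - 7*0*(-143)) = -(221 + 0*(-143)) = -(221 + 0) = -1*221 = -221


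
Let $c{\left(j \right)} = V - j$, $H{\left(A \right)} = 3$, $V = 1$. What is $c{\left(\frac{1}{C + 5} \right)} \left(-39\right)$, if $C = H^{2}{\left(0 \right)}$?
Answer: $- \frac{507}{14} \approx -36.214$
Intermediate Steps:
$C = 9$ ($C = 3^{2} = 9$)
$c{\left(j \right)} = 1 - j$
$c{\left(\frac{1}{C + 5} \right)} \left(-39\right) = \left(1 - \frac{1}{9 + 5}\right) \left(-39\right) = \left(1 - \frac{1}{14}\right) \left(-39\right) = \frac{13}{14} \left(-39\right) = - \frac{507}{14}$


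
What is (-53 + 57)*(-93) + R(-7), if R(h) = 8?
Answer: -364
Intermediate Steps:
(-53 + 57)*(-93) + R(-7) = (-53 + 57)*(-93) + 8 = 4*(-93) + 8 = -372 + 8 = -364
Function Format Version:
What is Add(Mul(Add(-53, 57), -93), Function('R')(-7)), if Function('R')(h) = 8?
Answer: -364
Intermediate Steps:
Add(Mul(Add(-53, 57), -93), Function('R')(-7)) = Add(Mul(Add(-53, 57), -93), 8) = Add(Mul(4, -93), 8) = Add(-372, 8) = -364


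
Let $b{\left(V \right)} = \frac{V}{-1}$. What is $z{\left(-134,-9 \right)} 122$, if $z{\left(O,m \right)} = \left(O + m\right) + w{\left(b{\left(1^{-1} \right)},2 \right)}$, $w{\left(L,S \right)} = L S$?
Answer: $-17690$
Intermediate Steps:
$b{\left(V \right)} = - V$ ($b{\left(V \right)} = V \left(-1\right) = - V$)
$z{\left(O,m \right)} = -2 + O + m$ ($z{\left(O,m \right)} = \left(O + m\right) + - 1^{-1} \cdot 2 = \left(O + m\right) + \left(-1\right) 1 \cdot 2 = \left(O + m\right) - 2 = -2 + O + m$)
$z{\left(-134,-9 \right)} 122 = \left(-2 - 134 - 9\right) 122 = \left(-145\right) 122 = -17690$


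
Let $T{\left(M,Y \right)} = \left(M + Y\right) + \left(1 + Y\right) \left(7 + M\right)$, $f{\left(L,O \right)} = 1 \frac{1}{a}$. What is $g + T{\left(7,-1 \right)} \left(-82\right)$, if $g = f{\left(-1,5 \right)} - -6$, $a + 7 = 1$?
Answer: $- \frac{2917}{6} \approx -486.17$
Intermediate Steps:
$a = -6$ ($a = -7 + 1 = -6$)
$f{\left(L,O \right)} = - \frac{1}{6}$ ($f{\left(L,O \right)} = 1 \frac{1}{-6} = 1 \left(- \frac{1}{6}\right) = - \frac{1}{6}$)
$T{\left(M,Y \right)} = M + Y + \left(1 + Y\right) \left(7 + M\right)$
$g = \frac{35}{6}$ ($g = - \frac{1}{6} - -6 = - \frac{1}{6} + 6 = \frac{35}{6} \approx 5.8333$)
$g + T{\left(7,-1 \right)} \left(-82\right) = \frac{35}{6} + \left(7 + 2 \cdot 7 + 8 \left(-1\right) + 7 \left(-1\right)\right) \left(-82\right) = \frac{35}{6} + \left(7 + 14 - 8 - 7\right) \left(-82\right) = \frac{35}{6} + 6 \left(-82\right) = \frac{35}{6} - 492 = - \frac{2917}{6}$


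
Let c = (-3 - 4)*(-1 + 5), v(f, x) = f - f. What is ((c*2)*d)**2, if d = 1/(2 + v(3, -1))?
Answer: 784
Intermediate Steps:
v(f, x) = 0
d = 1/2 (d = 1/(2 + 0) = 1/2 ≈ 0.50000)
c = -28 (c = -7*4 = -28)
((c*2)*d)**2 = (-28*2*(1/2))**2 = (-56*1/2)**2 = (-28)**2 = 784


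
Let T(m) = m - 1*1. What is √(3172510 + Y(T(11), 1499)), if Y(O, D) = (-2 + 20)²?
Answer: √3172834 ≈ 1781.2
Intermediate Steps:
T(m) = -1 + m (T(m) = m - 1 = -1 + m)
Y(O, D) = 324 (Y(O, D) = 18² = 324)
√(3172510 + Y(T(11), 1499)) = √(3172510 + 324) = √3172834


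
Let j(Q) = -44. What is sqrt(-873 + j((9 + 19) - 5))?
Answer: I*sqrt(917) ≈ 30.282*I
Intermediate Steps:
sqrt(-873 + j((9 + 19) - 5)) = sqrt(-873 - 44) = sqrt(-917) = I*sqrt(917)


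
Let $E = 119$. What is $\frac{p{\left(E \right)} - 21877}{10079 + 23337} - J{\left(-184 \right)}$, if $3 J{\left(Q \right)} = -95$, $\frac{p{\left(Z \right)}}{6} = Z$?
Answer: $\frac{3111031}{100248} \approx 31.033$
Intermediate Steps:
$p{\left(Z \right)} = 6 Z$
$J{\left(Q \right)} = - \frac{95}{3}$ ($J{\left(Q \right)} = \frac{1}{3} \left(-95\right) = - \frac{95}{3}$)
$\frac{p{\left(E \right)} - 21877}{10079 + 23337} - J{\left(-184 \right)} = \frac{6 \cdot 119 - 21877}{10079 + 23337} - - \frac{95}{3} = \frac{714 - 21877}{33416} + \frac{95}{3} = \left(-21163\right) \frac{1}{33416} + \frac{95}{3} = - \frac{21163}{33416} + \frac{95}{3} = \frac{3111031}{100248}$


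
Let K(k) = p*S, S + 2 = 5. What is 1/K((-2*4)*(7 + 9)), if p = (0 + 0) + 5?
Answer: 1/15 ≈ 0.066667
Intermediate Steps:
S = 3 (S = -2 + 5 = 3)
p = 5 (p = 0 + 5 = 5)
K(k) = 15 (K(k) = 5*3 = 15)
1/K((-2*4)*(7 + 9)) = 1/15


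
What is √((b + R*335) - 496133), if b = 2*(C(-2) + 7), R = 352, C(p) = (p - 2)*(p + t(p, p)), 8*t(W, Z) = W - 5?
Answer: 8*I*√5909 ≈ 614.96*I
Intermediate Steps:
t(W, Z) = -5/8 + W/8 (t(W, Z) = (W - 5)/8 = (-5 + W)/8 = -5/8 + W/8)
C(p) = (-2 + p)*(-5/8 + 9*p/8) (C(p) = (p - 2)*(p + (-5/8 + p/8)) = (-2 + p)*(-5/8 + 9*p/8))
b = 37 (b = 2*((5/4 - 23/8*(-2) + (9/8)*(-2)²) + 7) = 2*((5/4 + 23/4 + (9/8)*4) + 7) = 2*((5/4 + 23/4 + 9/2) + 7) = 2*(23/2 + 7) = 2*(37/2) = 37)
√((b + R*335) - 496133) = √((37 + 352*335) - 496133) = √((37 + 117920) - 496133) = √(117957 - 496133) = √(-378176) = 8*I*√5909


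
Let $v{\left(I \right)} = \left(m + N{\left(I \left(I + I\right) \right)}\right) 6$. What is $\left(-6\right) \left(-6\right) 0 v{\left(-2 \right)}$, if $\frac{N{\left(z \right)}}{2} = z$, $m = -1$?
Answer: $0$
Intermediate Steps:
$N{\left(z \right)} = 2 z$
$v{\left(I \right)} = -6 + 24 I^{2}$ ($v{\left(I \right)} = \left(-1 + 2 I \left(I + I\right)\right) 6 = \left(-1 + 2 I 2 I\right) 6 = \left(-1 + 2 \cdot 2 I^{2}\right) 6 = \left(-1 + 4 I^{2}\right) 6 = -6 + 24 I^{2}$)
$\left(-6\right) \left(-6\right) 0 v{\left(-2 \right)} = \left(-6\right) \left(-6\right) 0 \left(-6 + 24 \left(-2\right)^{2}\right) = 36 \cdot 0 \left(-6 + 24 \cdot 4\right) = 0 \left(-6 + 96\right) = 0 \cdot 90 = 0$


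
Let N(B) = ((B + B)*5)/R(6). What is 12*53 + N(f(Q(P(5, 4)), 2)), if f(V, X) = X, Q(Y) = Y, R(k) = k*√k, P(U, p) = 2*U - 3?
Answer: 636 + 5*√6/9 ≈ 637.36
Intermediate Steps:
P(U, p) = -3 + 2*U
R(k) = k^(3/2)
N(B) = 5*B*√6/18 (N(B) = ((B + B)*5)/(6^(3/2)) = ((2*B)*5)/((6*√6)) = (10*B)*(√6/36) = 5*B*√6/18)
12*53 + N(f(Q(P(5, 4)), 2)) = 12*53 + (5/18)*2*√6 = 636 + 5*√6/9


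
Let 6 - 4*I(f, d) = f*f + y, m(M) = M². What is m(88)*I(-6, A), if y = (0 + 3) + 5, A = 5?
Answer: -73568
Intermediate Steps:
y = 8 (y = 3 + 5 = 8)
I(f, d) = -½ - f²/4 (I(f, d) = 3/2 - (f*f + 8)/4 = 3/2 - (f² + 8)/4 = 3/2 - (8 + f²)/4 = 3/2 + (-2 - f²/4) = -½ - f²/4)
m(88)*I(-6, A) = 88²*(-½ - ¼*(-6)²) = 7744*(-½ - ¼*36) = 7744*(-½ - 9) = 7744*(-19/2) = -73568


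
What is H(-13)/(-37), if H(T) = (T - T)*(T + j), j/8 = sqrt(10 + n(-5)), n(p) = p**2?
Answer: 0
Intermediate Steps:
j = 8*sqrt(35) (j = 8*sqrt(10 + (-5)**2) = 8*sqrt(10 + 25) = 8*sqrt(35) ≈ 47.329)
H(T) = 0 (H(T) = (T - T)*(T + 8*sqrt(35)) = 0*(T + 8*sqrt(35)) = 0)
H(-13)/(-37) = 0/(-37) = 0*(-1/37) = 0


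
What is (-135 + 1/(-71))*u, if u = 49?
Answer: -469714/71 ≈ -6615.7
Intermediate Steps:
(-135 + 1/(-71))*u = (-135 + 1/(-71))*49 = (-135 - 1/71)*49 = -9586/71*49 = -469714/71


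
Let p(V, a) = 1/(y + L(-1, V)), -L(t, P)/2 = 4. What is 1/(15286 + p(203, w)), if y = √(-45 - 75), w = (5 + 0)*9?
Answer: 2812616/42993525889 + 2*I*√30/42993525889 ≈ 6.5419e-5 + 2.5479e-10*I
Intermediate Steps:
w = 45 (w = 5*9 = 45)
y = 2*I*√30 (y = √(-120) = 2*I*√30 ≈ 10.954*I)
L(t, P) = -8 (L(t, P) = -2*4 = -8)
p(V, a) = 1/(-8 + 2*I*√30) (p(V, a) = 1/(2*I*√30 - 8) = 1/(-8 + 2*I*√30))
1/(15286 + p(203, w)) = 1/(15286 + (-1/23 - I*√30/92)) = 1/(351577/23 - I*√30/92)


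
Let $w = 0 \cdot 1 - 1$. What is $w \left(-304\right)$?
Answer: $304$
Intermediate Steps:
$w = -1$ ($w = 0 - 1 = -1$)
$w \left(-304\right) = \left(-1\right) \left(-304\right) = 304$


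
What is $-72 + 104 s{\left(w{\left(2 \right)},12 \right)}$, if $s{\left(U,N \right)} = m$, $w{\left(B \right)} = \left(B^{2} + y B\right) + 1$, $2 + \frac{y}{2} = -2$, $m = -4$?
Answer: $-488$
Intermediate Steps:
$y = -8$ ($y = -4 + 2 \left(-2\right) = -4 - 4 = -8$)
$w{\left(B \right)} = 1 + B^{2} - 8 B$ ($w{\left(B \right)} = \left(B^{2} - 8 B\right) + 1 = 1 + B^{2} - 8 B$)
$s{\left(U,N \right)} = -4$
$-72 + 104 s{\left(w{\left(2 \right)},12 \right)} = -72 + 104 \left(-4\right) = -72 - 416 = -488$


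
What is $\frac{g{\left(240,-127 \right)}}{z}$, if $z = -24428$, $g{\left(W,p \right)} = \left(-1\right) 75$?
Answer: $\frac{75}{24428} \approx 0.0030702$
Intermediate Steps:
$g{\left(W,p \right)} = -75$
$\frac{g{\left(240,-127 \right)}}{z} = - \frac{75}{-24428} = \left(-75\right) \left(- \frac{1}{24428}\right) = \frac{75}{24428}$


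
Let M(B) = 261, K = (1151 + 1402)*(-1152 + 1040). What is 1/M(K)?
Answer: 1/261 ≈ 0.0038314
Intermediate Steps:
K = -285936 (K = 2553*(-112) = -285936)
1/M(K) = 1/261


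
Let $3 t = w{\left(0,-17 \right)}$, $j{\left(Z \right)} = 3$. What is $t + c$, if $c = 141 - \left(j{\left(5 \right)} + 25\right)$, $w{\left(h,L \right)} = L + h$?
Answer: $\frac{322}{3} \approx 107.33$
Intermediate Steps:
$t = - \frac{17}{3}$ ($t = \frac{-17 + 0}{3} = \frac{1}{3} \left(-17\right) = - \frac{17}{3} \approx -5.6667$)
$c = 113$ ($c = 141 - \left(3 + 25\right) = 141 - 28 = 113$)
$t + c = - \frac{17}{3} + 113 = \frac{322}{3}$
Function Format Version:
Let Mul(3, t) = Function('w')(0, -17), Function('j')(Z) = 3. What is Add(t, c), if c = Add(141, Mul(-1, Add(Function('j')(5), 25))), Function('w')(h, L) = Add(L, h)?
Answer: Rational(322, 3) ≈ 107.33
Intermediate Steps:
t = Rational(-17, 3) (t = Mul(Rational(1, 3), Add(-17, 0)) = Mul(Rational(1, 3), -17) = Rational(-17, 3) ≈ -5.6667)
c = 113 (c = Add(141, Mul(-1, Add(3, 25))) = Add(141, Mul(-1, 28)) = Add(141, -28) = 113)
Add(t, c) = Add(Rational(-17, 3), 113) = Rational(322, 3)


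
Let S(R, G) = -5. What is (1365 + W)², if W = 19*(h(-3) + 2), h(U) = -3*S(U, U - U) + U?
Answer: 2660161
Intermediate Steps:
h(U) = 15 + U (h(U) = -3*(-5) + U = 15 + U)
W = 266 (W = 19*((15 - 3) + 2) = 19*(12 + 2) = 19*14 = 266)
(1365 + W)² = (1365 + 266)² = 1631² = 2660161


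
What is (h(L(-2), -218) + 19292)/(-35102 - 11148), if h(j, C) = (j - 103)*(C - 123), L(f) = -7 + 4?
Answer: -27719/23125 ≈ -1.1987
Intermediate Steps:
L(f) = -3
h(j, C) = (-123 + C)*(-103 + j) (h(j, C) = (-103 + j)*(-123 + C) = (-123 + C)*(-103 + j))
(h(L(-2), -218) + 19292)/(-35102 - 11148) = ((12669 - 123*(-3) - 103*(-218) - 218*(-3)) + 19292)/(-35102 - 11148) = ((12669 + 369 + 22454 + 654) + 19292)/(-46250) = (36146 + 19292)*(-1/46250) = 55438*(-1/46250) = -27719/23125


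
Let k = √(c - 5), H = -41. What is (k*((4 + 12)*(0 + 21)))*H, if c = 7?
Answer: -13776*√2 ≈ -19482.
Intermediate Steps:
k = √2 (k = √(7 - 5) = √2 ≈ 1.4142)
(k*((4 + 12)*(0 + 21)))*H = (√2*((4 + 12)*(0 + 21)))*(-41) = (√2*(16*21))*(-41) = (√2*336)*(-41) = (336*√2)*(-41) = -13776*√2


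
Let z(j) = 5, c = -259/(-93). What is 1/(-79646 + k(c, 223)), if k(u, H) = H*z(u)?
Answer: -1/78531 ≈ -1.2734e-5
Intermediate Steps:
c = 259/93 (c = -259*(-1/93) = 259/93 ≈ 2.7849)
k(u, H) = 5*H (k(u, H) = H*5 = 5*H)
1/(-79646 + k(c, 223)) = 1/(-79646 + 5*223) = 1/(-79646 + 1115) = 1/(-78531) = -1/78531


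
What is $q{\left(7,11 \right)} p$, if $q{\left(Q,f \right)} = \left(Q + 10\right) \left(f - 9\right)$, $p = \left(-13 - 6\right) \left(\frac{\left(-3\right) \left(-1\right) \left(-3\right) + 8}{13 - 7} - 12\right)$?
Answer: $\frac{23579}{3} \approx 7859.7$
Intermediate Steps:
$p = \frac{1387}{6}$ ($p = - 19 \left(\frac{3 \left(-3\right) + 8}{6} - 12\right) = - 19 \left(\left(-9 + 8\right) \frac{1}{6} - 12\right) = - 19 \left(\left(-1\right) \frac{1}{6} - 12\right) = - 19 \left(- \frac{1}{6} - 12\right) = \left(-19\right) \left(- \frac{73}{6}\right) = \frac{1387}{6} \approx 231.17$)
$q{\left(Q,f \right)} = \left(-9 + f\right) \left(10 + Q\right)$ ($q{\left(Q,f \right)} = \left(10 + Q\right) \left(-9 + f\right) = \left(-9 + f\right) \left(10 + Q\right)$)
$q{\left(7,11 \right)} p = \left(-90 - 63 + 10 \cdot 11 + 7 \cdot 11\right) \frac{1387}{6} = \left(-90 - 63 + 110 + 77\right) \frac{1387}{6} = 34 \cdot \frac{1387}{6} = \frac{23579}{3}$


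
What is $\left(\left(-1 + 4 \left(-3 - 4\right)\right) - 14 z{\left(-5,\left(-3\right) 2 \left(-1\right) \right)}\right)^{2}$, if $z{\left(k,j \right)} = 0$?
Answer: $841$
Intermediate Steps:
$\left(\left(-1 + 4 \left(-3 - 4\right)\right) - 14 z{\left(-5,\left(-3\right) 2 \left(-1\right) \right)}\right)^{2} = \left(\left(-1 + 4 \left(-3 - 4\right)\right) - 0\right)^{2} = \left(\left(-1 + 4 \left(-7\right)\right) + 0\right)^{2} = \left(\left(-1 - 28\right) + 0\right)^{2} = \left(-29 + 0\right)^{2} = \left(-29\right)^{2} = 841$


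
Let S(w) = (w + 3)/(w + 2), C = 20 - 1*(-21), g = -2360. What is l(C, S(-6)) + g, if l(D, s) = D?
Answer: -2319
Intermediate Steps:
C = 41 (C = 20 + 21 = 41)
S(w) = (3 + w)/(2 + w)
l(C, S(-6)) + g = 41 - 2360 = -2319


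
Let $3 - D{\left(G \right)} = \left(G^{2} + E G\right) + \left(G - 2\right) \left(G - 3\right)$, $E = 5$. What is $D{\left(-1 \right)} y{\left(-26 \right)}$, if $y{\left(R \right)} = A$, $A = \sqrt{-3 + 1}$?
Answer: $- 5 i \sqrt{2} \approx - 7.0711 i$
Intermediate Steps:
$A = i \sqrt{2}$ ($A = \sqrt{-2} = i \sqrt{2} \approx 1.4142 i$)
$y{\left(R \right)} = i \sqrt{2}$
$D{\left(G \right)} = 3 - G^{2} - 5 G - \left(-3 + G\right) \left(-2 + G\right)$ ($D{\left(G \right)} = 3 - \left(\left(G^{2} + 5 G\right) + \left(G - 2\right) \left(G - 3\right)\right) = 3 - \left(\left(G^{2} + 5 G\right) + \left(-2 + G\right) \left(-3 + G\right)\right) = 3 - \left(\left(G^{2} + 5 G\right) + \left(-3 + G\right) \left(-2 + G\right)\right) = 3 - \left(G^{2} + 5 G + \left(-3 + G\right) \left(-2 + G\right)\right) = 3 - G^{2} - 5 G - \left(-3 + G\right) \left(-2 + G\right)$)
$D{\left(-1 \right)} y{\left(-26 \right)} = \left(-3 - 2 \left(-1\right)^{2}\right) i \sqrt{2} = \left(-3 - 2\right) i \sqrt{2} = - 5 i \sqrt{2}$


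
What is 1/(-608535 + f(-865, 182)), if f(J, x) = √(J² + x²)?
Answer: -608535/370314064876 - √781349/370314064876 ≈ -1.6457e-6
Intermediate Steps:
1/(-608535 + f(-865, 182)) = 1/(-608535 + √((-865)² + 182²)) = 1/(-608535 + √(748225 + 33124)) = 1/(-608535 + √781349)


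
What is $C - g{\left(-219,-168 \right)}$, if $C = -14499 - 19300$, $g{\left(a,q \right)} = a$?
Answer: $-33580$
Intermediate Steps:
$C = -33799$ ($C = -14499 - 19300 = -33799$)
$C - g{\left(-219,-168 \right)} = -33799 - -219 = -33799 + 219 = -33580$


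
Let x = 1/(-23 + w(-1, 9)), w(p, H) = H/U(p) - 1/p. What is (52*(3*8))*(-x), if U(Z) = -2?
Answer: 2496/53 ≈ 47.094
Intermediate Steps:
w(p, H) = -1/p - H/2 (w(p, H) = H/(-2) - 1/p = H*(-1/2) - 1/p = -H/2 - 1/p = -1/p - H/2)
x = -2/53 (x = 1/(-23 + (-1/(-1) - 1/2*9)) = 1/(-23 + (-1*(-1) - 9/2)) = 1/(-23 + (1 - 9/2)) = 1/(-23 - 7/2) = 1/(-53/2) = -2/53 ≈ -0.037736)
(52*(3*8))*(-x) = (52*(3*8))*(-1*(-2/53)) = (52*24)*(2/53) = 1248*(2/53) = 2496/53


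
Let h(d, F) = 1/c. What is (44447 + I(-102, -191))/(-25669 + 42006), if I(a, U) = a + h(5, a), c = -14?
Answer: 620829/228718 ≈ 2.7144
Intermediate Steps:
h(d, F) = -1/14 (h(d, F) = 1/(-14) = -1/14)
I(a, U) = -1/14 + a (I(a, U) = a - 1/14 = -1/14 + a)
(44447 + I(-102, -191))/(-25669 + 42006) = (44447 + (-1/14 - 102))/(-25669 + 42006) = (44447 - 1429/14)/16337 = (620829/14)*(1/16337) = 620829/228718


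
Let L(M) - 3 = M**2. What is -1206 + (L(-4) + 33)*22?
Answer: -62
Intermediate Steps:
L(M) = 3 + M**2
-1206 + (L(-4) + 33)*22 = -1206 + ((3 + (-4)**2) + 33)*22 = -1206 + ((3 + 16) + 33)*22 = -1206 + (19 + 33)*22 = -1206 + 52*22 = -1206 + 1144 = -62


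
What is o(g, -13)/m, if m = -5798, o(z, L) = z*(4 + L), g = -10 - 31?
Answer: -369/5798 ≈ -0.063643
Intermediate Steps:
g = -41
o(g, -13)/m = -41*(4 - 13)/(-5798) = -41*(-9)*(-1/5798) = 369*(-1/5798) = -369/5798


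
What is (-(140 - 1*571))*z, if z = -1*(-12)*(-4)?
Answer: -20688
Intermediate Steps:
z = -48 (z = 12*(-4) = -48)
(-(140 - 1*571))*z = -(140 - 1*571)*(-48) = -(140 - 571)*(-48) = -1*(-431)*(-48) = 431*(-48) = -20688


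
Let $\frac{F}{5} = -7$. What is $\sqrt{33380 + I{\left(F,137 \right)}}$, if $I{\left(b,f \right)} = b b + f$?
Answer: $\sqrt{34742} \approx 186.39$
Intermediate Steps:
$F = -35$ ($F = 5 \left(-7\right) = -35$)
$I{\left(b,f \right)} = f + b^{2}$ ($I{\left(b,f \right)} = b^{2} + f = f + b^{2}$)
$\sqrt{33380 + I{\left(F,137 \right)}} = \sqrt{33380 + \left(137 + \left(-35\right)^{2}\right)} = \sqrt{33380 + \left(137 + 1225\right)} = \sqrt{33380 + 1362} = \sqrt{34742}$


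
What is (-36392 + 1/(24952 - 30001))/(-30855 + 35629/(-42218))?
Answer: 705206436142/597926456721 ≈ 1.1794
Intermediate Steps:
(-36392 + 1/(24952 - 30001))/(-30855 + 35629/(-42218)) = (-36392 + 1/(-5049))/(-30855 + 35629*(-1/42218)) = (-36392 - 1/5049)/(-30855 - 3239/3838) = -183743209/(5049*(-118424729/3838)) = -183743209/5049*(-3838/118424729) = 705206436142/597926456721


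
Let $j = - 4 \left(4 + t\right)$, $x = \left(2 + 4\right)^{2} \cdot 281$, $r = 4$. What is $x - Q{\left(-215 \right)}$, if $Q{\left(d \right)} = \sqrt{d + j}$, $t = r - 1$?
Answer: $10116 - 9 i \sqrt{3} \approx 10116.0 - 15.588 i$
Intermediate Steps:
$t = 3$ ($t = 4 - 1 = 3$)
$x = 10116$ ($x = 6^{2} \cdot 281 = 36 \cdot 281 = 10116$)
$j = -28$ ($j = - 4 \left(4 + 3\right) = \left(-4\right) 7 = -28$)
$Q{\left(d \right)} = \sqrt{-28 + d}$ ($Q{\left(d \right)} = \sqrt{d - 28} = \sqrt{-28 + d}$)
$x - Q{\left(-215 \right)} = 10116 - \sqrt{-28 - 215} = 10116 - \sqrt{-243} = 10116 - 9 i \sqrt{3}$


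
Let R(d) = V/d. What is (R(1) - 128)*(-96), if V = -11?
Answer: 13344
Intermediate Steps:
R(d) = -11/d
(R(1) - 128)*(-96) = (-11/1 - 128)*(-96) = (-11*1 - 128)*(-96) = (-11 - 128)*(-96) = -139*(-96) = 13344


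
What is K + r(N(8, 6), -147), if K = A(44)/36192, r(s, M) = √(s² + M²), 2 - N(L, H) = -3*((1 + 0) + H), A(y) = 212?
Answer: 53/9048 + √22138 ≈ 148.79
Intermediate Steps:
N(L, H) = 5 + 3*H (N(L, H) = 2 - (-3)*((1 + 0) + H) = 2 - (-3)*(1 + H) = 2 - (-3 - 3*H) = 2 + (3 + 3*H) = 5 + 3*H)
r(s, M) = √(M² + s²)
K = 53/9048 (K = 212/36192 = 212*(1/36192) = 53/9048 ≈ 0.0058576)
K + r(N(8, 6), -147) = 53/9048 + √((-147)² + (5 + 3*6)²) = 53/9048 + √(21609 + (5 + 18)²) = 53/9048 + √(21609 + 23²) = 53/9048 + √(21609 + 529) = 53/9048 + √22138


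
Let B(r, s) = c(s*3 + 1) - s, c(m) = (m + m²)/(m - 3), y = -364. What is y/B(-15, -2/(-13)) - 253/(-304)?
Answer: 3616813/24624 ≈ 146.88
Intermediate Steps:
c(m) = (m + m²)/(-3 + m)
B(r, s) = -s + (1 + 3*s)*(2 + 3*s)/(-2 + 3*s) (B(r, s) = (s*3 + 1)*(1 + (s*3 + 1))/(-3 + (s*3 + 1)) - s = (3*s + 1)*(1 + (3*s + 1))/(-3 + (3*s + 1)) - s = (1 + 3*s)*(1 + (1 + 3*s))/(-3 + (1 + 3*s)) - s = (1 + 3*s)*(2 + 3*s)/(-2 + 3*s) - s = -s + (1 + 3*s)*(2 + 3*s)/(-2 + 3*s))
y/B(-15, -2/(-13)) - 253/(-304) = -364*(-2 + 3*(-2/(-13)))/(2 + 6*(-2/(-13))² + 11*(-2/(-13))) - 253/(-304) = -364*(-2 + 3*(-2*(-1/13)))/(2 + 6*(-2*(-1/13))² + 11*(-2*(-1/13))) - 253*(-1/304) = -364*(-2 + 3*(2/13))/(2 + 6*(2/13)² + 11*(2/13)) + 253/304 = -364*(-2 + 6/13)/(2 + 6*(4/169) + 22/13) + 253/304 = -364*(-20/(13*(2 + 24/169 + 22/13))) + 253/304 = -364/((-13/20*648/169)) + 253/304 = -364/(-162/65) + 253/304 = -364*(-65/162) + 253/304 = 11830/81 + 253/304 = 3616813/24624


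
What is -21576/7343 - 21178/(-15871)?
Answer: -186922642/116540753 ≈ -1.6039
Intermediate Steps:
-21576/7343 - 21178/(-15871) = -21576*1/7343 - 21178*(-1/15871) = -21576/7343 + 21178/15871 = -186922642/116540753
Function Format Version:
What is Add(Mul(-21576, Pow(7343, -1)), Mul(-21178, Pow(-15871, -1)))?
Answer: Rational(-186922642, 116540753) ≈ -1.6039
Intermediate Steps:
Add(Mul(-21576, Pow(7343, -1)), Mul(-21178, Pow(-15871, -1))) = Add(Mul(-21576, Rational(1, 7343)), Mul(-21178, Rational(-1, 15871))) = Add(Rational(-21576, 7343), Rational(21178, 15871)) = Rational(-186922642, 116540753)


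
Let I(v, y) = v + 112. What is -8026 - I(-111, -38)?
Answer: -8027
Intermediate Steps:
I(v, y) = 112 + v
-8026 - I(-111, -38) = -8026 - (112 - 111) = -8026 - 1*1 = -8026 - 1 = -8027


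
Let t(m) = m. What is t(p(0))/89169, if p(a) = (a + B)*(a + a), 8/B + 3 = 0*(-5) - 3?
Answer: 0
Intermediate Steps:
B = -4/3 (B = 8/(-3 + (0*(-5) - 3)) = 8/(-3 + (0 - 3)) = 8/(-3 - 3) = 8/(-6) = 8*(-⅙) = -4/3 ≈ -1.3333)
p(a) = 2*a*(-4/3 + a) (p(a) = (a - 4/3)*(a + a) = (-4/3 + a)*(2*a) = 2*a*(-4/3 + a))
t(p(0))/89169 = ((⅔)*0*(-4 + 3*0))/89169 = ((⅔)*0*(-4 + 0))*(1/89169) = ((⅔)*0*(-4))*(1/89169) = 0*(1/89169) = 0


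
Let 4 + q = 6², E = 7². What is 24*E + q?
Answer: 1208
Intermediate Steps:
E = 49
q = 32 (q = -4 + 6² = -4 + 36 = 32)
24*E + q = 24*49 + 32 = 1176 + 32 = 1208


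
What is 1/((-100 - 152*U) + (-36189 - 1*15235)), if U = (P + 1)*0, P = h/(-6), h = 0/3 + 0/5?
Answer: -1/51524 ≈ -1.9408e-5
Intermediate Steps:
h = 0 (h = 0*(1/3) + 0*(1/5) = 0 + 0 = 0)
P = 0 (P = 0/(-6) = 0*(-1/6) = 0)
U = 0 (U = (0 + 1)*0 = 1*0 = 0)
1/((-100 - 152*U) + (-36189 - 1*15235)) = 1/((-100 - 152*0) + (-36189 - 1*15235)) = 1/((-100 + 0) + (-36189 - 15235)) = 1/(-100 - 51424) = 1/(-51524) = -1/51524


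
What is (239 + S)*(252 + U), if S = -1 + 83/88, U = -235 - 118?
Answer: -2123727/88 ≈ -24133.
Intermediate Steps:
U = -353
S = -5/88 (S = -1 + 83*(1/88) = -1 + 83/88 = -5/88 ≈ -0.056818)
(239 + S)*(252 + U) = (239 - 5/88)*(252 - 353) = (21027/88)*(-101) = -2123727/88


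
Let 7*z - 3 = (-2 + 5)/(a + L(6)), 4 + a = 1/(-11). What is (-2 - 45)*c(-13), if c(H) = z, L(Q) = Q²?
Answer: -17014/819 ≈ -20.774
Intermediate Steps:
a = -45/11 (a = -4 + 1/(-11) = -4 - 1/11 = -45/11 ≈ -4.0909)
z = 362/819 (z = 3/7 + ((-2 + 5)/(-45/11 + 6²))/7 = 3/7 + (3/(-45/11 + 36))/7 = 3/7 + (3/(351/11))/7 = 3/7 + (3*(11/351))/7 = 3/7 + (⅐)*(11/117) = 3/7 + 11/819 = 362/819 ≈ 0.44200)
c(H) = 362/819
(-2 - 45)*c(-13) = (-2 - 45)*(362/819) = -47*362/819 = -17014/819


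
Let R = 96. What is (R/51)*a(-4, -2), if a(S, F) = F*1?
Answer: -64/17 ≈ -3.7647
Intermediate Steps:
a(S, F) = F
(R/51)*a(-4, -2) = (96/51)*(-2) = ((1/51)*96)*(-2) = (32/17)*(-2) = -64/17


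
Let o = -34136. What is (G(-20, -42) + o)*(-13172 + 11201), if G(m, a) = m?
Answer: 67321476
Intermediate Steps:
(G(-20, -42) + o)*(-13172 + 11201) = (-20 - 34136)*(-13172 + 11201) = -34156*(-1971) = 67321476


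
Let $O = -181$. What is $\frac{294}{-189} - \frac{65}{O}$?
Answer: $- \frac{1949}{1629} \approx -1.1964$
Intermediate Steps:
$\frac{294}{-189} - \frac{65}{O} = \frac{294}{-189} - \frac{65}{-181} = 294 \left(- \frac{1}{189}\right) - - \frac{65}{181} = - \frac{14}{9} + \frac{65}{181} = - \frac{1949}{1629}$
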